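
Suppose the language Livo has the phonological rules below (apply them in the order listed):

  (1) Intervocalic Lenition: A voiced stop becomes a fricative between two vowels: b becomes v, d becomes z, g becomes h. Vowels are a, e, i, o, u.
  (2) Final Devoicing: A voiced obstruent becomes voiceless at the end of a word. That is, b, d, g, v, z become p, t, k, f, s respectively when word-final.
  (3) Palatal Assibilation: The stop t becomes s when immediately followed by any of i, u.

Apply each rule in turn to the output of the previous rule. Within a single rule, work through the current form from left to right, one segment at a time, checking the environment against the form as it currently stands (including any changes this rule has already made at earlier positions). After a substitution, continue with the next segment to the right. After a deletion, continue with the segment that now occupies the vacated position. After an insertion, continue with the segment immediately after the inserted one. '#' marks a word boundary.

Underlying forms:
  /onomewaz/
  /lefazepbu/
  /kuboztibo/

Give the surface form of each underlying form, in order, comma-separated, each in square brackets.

/onomewaz/:
  (1) Intervocalic Lenition: no change — [onomewaz]
  (2) Final Devoicing: [onomewaz] → [onomewas]
  (3) Palatal Assibilation: no change — [onomewas]
/lefazepbu/:
  (1) Intervocalic Lenition: no change — [lefazepbu]
  (2) Final Devoicing: no change — [lefazepbu]
  (3) Palatal Assibilation: no change — [lefazepbu]
/kuboztibo/:
  (1) Intervocalic Lenition: [kuboztibo] → [kuvoztivo]
  (2) Final Devoicing: no change — [kuvoztivo]
  (3) Palatal Assibilation: [kuvoztivo] → [kuvozsivo]

[onomewas], [lefazepbu], [kuvozsivo]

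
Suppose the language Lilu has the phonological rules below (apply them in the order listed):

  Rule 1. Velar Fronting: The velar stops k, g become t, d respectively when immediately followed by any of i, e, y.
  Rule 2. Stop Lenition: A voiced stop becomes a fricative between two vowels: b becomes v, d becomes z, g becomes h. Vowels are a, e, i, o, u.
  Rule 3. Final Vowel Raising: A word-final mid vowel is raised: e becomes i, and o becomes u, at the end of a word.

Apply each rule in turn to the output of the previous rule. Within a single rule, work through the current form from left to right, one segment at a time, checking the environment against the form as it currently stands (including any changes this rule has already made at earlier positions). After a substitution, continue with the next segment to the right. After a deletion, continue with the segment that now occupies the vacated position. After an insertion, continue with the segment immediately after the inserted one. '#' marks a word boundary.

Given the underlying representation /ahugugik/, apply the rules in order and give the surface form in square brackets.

[ahuhuzik]

Rule 1 Velar Fronting: [ahugugik] → [ahugudik]
Rule 2 Stop Lenition: [ahugudik] → [ahuhuzik]
Rule 3 Final Vowel Raising: no change — [ahuhuzik]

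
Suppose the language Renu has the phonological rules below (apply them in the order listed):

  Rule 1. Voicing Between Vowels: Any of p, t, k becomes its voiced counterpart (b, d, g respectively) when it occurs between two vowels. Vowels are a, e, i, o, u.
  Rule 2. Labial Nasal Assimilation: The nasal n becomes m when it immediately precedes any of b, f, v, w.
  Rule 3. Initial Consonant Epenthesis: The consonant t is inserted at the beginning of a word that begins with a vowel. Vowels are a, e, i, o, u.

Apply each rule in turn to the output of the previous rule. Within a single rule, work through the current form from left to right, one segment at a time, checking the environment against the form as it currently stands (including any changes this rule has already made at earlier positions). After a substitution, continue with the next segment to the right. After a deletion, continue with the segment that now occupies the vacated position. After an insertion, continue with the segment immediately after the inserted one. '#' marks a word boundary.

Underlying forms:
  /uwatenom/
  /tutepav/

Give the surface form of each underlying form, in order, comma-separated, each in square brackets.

/uwatenom/:
  Rule 1 Voicing Between Vowels: [uwatenom] → [uwadenom]
  Rule 2 Labial Nasal Assimilation: no change — [uwadenom]
  Rule 3 Initial Consonant Epenthesis: [uwadenom] → [tuwadenom]
/tutepav/:
  Rule 1 Voicing Between Vowels: [tutepav] → [tudebav]
  Rule 2 Labial Nasal Assimilation: no change — [tudebav]
  Rule 3 Initial Consonant Epenthesis: no change — [tudebav]

[tuwadenom], [tudebav]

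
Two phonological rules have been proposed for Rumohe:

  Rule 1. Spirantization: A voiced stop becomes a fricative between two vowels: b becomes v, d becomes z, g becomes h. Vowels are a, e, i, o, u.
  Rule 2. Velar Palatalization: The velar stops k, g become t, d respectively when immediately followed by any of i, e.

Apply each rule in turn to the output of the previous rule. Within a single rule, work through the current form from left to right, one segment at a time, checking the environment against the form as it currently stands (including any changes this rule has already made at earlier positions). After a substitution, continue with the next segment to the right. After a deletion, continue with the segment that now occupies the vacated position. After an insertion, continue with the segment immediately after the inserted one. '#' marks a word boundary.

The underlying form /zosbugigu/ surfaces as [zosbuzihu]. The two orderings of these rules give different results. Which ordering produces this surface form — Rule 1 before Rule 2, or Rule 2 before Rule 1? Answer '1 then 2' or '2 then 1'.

2 then 1

Order 1 then 2:
  1 Spirantization: [zosbugigu] → [zosbuhihu]
  2 Velar Palatalization: no change — [zosbuhihu]
  result: [zosbuhihu]
Order 2 then 1:
  2 Velar Palatalization: [zosbugigu] → [zosbudigu]
  1 Spirantization: [zosbudigu] → [zosbuzihu]
  result: [zosbuzihu]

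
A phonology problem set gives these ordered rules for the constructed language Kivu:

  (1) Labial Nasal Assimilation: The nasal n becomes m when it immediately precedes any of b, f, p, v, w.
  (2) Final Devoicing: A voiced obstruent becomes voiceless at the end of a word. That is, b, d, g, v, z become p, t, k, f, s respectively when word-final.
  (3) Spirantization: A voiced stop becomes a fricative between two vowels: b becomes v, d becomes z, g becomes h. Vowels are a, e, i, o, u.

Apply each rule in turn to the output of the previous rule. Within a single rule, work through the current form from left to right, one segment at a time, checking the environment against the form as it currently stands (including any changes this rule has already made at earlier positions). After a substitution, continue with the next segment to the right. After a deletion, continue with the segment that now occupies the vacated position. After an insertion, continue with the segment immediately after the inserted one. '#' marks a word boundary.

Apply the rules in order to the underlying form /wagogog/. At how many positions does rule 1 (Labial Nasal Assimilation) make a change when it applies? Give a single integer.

0

(1) Labial Nasal Assimilation: no change — [wagogog]
(2) Final Devoicing: [wagogog] → [wagogok]
(3) Spirantization: [wagogok] → [wahohok]
Rule 1 changed 0 position(s).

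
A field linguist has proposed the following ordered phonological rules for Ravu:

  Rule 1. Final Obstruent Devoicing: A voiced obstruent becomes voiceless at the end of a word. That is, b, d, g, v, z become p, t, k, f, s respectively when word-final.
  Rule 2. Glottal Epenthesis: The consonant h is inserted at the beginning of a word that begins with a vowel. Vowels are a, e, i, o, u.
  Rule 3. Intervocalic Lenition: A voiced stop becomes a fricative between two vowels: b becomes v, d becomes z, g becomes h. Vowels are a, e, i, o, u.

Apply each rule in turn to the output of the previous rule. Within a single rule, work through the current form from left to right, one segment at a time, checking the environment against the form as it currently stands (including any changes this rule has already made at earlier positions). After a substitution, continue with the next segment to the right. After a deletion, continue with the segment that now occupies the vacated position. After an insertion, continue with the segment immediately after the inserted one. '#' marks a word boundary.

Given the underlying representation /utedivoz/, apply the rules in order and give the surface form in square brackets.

[hutezivos]

Rule 1 Final Obstruent Devoicing: [utedivoz] → [utedivos]
Rule 2 Glottal Epenthesis: [utedivos] → [hutedivos]
Rule 3 Intervocalic Lenition: [hutedivos] → [hutezivos]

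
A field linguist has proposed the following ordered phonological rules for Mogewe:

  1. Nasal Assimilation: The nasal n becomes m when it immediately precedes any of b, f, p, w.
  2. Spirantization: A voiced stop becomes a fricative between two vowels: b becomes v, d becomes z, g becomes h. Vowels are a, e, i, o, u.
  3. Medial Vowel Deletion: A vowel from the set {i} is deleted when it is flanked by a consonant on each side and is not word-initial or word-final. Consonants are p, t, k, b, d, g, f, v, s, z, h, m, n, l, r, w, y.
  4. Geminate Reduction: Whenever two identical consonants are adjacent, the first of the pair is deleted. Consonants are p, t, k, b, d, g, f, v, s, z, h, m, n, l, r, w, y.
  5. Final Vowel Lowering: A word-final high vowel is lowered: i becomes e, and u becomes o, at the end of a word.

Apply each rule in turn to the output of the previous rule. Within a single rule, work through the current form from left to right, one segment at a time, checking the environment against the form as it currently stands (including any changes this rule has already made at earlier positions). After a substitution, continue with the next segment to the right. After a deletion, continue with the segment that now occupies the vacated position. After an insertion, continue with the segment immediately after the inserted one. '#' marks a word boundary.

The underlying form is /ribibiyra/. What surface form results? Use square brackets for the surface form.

[rvyra]

1 Nasal Assimilation: no change — [ribibiyra]
2 Spirantization: [ribibiyra] → [riviviyra]
3 Medial Vowel Deletion: [riviviyra] → [rvvyra]
4 Geminate Reduction: [rvvyra] → [rvyra]
5 Final Vowel Lowering: no change — [rvyra]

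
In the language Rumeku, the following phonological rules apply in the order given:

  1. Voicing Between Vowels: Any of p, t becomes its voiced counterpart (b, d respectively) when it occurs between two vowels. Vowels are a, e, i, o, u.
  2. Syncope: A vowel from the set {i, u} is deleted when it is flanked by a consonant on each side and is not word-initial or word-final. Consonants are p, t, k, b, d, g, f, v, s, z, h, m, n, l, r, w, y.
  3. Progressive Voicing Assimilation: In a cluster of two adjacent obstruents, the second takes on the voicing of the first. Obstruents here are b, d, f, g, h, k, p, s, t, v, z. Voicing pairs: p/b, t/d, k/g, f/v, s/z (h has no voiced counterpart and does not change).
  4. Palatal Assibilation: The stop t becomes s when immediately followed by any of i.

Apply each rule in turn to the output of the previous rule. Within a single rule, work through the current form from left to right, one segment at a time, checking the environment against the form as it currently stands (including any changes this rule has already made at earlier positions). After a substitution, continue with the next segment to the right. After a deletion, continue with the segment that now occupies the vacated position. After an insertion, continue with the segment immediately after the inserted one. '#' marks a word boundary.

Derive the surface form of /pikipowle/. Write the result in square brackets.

[pkpowle]

1 Voicing Between Vowels: [pikipowle] → [pikibowle]
2 Syncope: [pikibowle] → [pkbowle]
3 Progressive Voicing Assimilation: [pkbowle] → [pkpowle]
4 Palatal Assibilation: no change — [pkpowle]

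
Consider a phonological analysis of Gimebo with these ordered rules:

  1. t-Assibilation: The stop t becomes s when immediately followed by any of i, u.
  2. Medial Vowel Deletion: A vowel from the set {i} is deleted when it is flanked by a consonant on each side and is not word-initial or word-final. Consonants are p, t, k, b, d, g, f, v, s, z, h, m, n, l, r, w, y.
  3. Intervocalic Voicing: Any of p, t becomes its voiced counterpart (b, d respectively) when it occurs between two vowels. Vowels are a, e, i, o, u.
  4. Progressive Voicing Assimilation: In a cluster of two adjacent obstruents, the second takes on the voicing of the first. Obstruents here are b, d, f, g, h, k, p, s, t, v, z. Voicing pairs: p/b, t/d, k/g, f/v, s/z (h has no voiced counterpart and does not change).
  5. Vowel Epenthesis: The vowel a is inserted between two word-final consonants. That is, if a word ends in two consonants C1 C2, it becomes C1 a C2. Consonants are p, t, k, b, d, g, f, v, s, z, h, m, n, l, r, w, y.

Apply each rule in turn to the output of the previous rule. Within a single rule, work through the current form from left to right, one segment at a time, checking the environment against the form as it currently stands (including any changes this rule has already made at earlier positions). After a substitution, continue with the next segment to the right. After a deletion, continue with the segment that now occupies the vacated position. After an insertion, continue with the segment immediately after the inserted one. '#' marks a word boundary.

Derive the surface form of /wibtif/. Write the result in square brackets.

1 t-Assibilation: [wibtif] → [wibsif]
2 Medial Vowel Deletion: [wibsif] → [wbsf]
3 Intervocalic Voicing: no change — [wbsf]
4 Progressive Voicing Assimilation: [wbsf] → [wbzv]
5 Vowel Epenthesis: [wbzv] → [wbzav]

[wbzav]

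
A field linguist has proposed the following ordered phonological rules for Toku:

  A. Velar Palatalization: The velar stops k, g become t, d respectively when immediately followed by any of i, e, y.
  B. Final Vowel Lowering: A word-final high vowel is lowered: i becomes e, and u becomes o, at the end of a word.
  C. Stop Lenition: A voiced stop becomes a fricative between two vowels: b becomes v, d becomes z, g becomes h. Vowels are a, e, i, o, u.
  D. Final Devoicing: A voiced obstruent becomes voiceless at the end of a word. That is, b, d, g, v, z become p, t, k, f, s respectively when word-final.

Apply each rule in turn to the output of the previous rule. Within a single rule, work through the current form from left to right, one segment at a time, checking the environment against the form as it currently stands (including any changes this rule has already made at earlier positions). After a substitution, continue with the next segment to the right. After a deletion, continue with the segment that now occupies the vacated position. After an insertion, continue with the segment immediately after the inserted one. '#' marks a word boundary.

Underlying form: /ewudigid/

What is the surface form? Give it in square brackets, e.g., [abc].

A Velar Palatalization: [ewudigid] → [ewudidid]
B Final Vowel Lowering: no change — [ewudidid]
C Stop Lenition: [ewudidid] → [ewuzizid]
D Final Devoicing: [ewuzizid] → [ewuzizit]

[ewuzizit]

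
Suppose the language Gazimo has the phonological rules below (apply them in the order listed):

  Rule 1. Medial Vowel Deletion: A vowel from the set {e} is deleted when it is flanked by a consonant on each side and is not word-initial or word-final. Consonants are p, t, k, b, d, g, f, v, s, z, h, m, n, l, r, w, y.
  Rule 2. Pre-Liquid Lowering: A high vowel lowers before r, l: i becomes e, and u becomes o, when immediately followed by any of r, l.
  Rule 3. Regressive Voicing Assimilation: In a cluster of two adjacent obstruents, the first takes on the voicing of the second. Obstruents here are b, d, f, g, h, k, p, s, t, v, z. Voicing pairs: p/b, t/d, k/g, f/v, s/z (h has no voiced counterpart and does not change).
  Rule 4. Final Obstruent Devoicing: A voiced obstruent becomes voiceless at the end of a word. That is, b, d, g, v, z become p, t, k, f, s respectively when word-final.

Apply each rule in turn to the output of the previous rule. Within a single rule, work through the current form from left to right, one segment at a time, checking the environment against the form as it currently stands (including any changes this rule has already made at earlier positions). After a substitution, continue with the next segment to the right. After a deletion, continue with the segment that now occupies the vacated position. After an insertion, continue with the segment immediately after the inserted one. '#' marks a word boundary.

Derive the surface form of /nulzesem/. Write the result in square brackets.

Rule 1 Medial Vowel Deletion: [nulzesem] → [nulzsm]
Rule 2 Pre-Liquid Lowering: [nulzsm] → [nolzsm]
Rule 3 Regressive Voicing Assimilation: [nolzsm] → [nolssm]
Rule 4 Final Obstruent Devoicing: no change — [nolssm]

[nolssm]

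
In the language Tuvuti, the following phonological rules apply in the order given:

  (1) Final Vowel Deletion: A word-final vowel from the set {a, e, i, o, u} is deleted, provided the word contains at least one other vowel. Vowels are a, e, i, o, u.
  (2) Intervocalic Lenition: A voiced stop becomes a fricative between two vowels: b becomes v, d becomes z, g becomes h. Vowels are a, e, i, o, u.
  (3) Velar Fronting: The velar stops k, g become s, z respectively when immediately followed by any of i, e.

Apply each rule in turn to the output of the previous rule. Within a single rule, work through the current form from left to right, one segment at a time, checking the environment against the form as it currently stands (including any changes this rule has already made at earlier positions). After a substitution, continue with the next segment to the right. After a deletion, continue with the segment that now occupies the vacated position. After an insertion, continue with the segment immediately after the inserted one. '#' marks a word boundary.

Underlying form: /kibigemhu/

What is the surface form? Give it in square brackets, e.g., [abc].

[sivihemh]

(1) Final Vowel Deletion: [kibigemhu] → [kibigemh]
(2) Intervocalic Lenition: [kibigemh] → [kivihemh]
(3) Velar Fronting: [kivihemh] → [sivihemh]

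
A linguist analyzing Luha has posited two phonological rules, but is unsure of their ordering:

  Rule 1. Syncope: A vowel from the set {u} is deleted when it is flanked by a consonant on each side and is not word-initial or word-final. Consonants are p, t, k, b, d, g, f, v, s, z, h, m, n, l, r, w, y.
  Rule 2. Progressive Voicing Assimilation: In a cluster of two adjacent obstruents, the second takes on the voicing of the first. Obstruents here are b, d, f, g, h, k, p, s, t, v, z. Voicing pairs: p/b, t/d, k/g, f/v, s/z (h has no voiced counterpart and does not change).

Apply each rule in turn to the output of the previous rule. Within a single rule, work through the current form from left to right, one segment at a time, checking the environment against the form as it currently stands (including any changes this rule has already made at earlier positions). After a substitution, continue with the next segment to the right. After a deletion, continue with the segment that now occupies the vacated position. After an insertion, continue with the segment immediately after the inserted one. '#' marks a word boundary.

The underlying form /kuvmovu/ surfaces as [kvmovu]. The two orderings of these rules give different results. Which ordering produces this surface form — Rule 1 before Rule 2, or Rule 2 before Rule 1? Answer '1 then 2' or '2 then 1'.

Order 1 then 2:
  1 Syncope: [kuvmovu] → [kvmovu]
  2 Progressive Voicing Assimilation: [kvmovu] → [kfmovu]
  result: [kfmovu]
Order 2 then 1:
  2 Progressive Voicing Assimilation: no change — [kuvmovu]
  1 Syncope: [kuvmovu] → [kvmovu]
  result: [kvmovu]

2 then 1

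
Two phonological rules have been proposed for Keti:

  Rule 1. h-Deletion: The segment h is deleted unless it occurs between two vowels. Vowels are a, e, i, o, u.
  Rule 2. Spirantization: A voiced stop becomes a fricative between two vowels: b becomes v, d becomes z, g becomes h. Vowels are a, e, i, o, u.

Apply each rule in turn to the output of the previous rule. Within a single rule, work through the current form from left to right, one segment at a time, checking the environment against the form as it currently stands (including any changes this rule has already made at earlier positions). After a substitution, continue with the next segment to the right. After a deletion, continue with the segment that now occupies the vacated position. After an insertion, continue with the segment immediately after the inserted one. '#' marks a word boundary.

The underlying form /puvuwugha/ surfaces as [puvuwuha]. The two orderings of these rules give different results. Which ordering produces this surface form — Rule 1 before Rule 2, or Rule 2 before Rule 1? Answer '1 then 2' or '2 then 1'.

1 then 2

Order 1 then 2:
  1 h-Deletion: [puvuwugha] → [puvuwuga]
  2 Spirantization: [puvuwuga] → [puvuwuha]
  result: [puvuwuha]
Order 2 then 1:
  2 Spirantization: no change — [puvuwugha]
  1 h-Deletion: [puvuwugha] → [puvuwuga]
  result: [puvuwuga]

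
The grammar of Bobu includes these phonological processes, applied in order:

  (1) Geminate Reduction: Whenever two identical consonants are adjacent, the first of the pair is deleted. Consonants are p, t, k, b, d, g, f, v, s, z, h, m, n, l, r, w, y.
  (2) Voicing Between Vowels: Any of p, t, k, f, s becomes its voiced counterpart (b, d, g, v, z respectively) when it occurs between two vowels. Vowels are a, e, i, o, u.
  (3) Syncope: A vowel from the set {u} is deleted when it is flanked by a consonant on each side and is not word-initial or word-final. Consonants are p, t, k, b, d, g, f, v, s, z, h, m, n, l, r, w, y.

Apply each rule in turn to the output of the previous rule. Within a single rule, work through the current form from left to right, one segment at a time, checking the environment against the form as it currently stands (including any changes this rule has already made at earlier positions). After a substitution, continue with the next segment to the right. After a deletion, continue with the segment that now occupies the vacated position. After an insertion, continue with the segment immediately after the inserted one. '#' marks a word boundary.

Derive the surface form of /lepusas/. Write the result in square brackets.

(1) Geminate Reduction: no change — [lepusas]
(2) Voicing Between Vowels: [lepusas] → [lebuzas]
(3) Syncope: [lebuzas] → [lebzas]

[lebzas]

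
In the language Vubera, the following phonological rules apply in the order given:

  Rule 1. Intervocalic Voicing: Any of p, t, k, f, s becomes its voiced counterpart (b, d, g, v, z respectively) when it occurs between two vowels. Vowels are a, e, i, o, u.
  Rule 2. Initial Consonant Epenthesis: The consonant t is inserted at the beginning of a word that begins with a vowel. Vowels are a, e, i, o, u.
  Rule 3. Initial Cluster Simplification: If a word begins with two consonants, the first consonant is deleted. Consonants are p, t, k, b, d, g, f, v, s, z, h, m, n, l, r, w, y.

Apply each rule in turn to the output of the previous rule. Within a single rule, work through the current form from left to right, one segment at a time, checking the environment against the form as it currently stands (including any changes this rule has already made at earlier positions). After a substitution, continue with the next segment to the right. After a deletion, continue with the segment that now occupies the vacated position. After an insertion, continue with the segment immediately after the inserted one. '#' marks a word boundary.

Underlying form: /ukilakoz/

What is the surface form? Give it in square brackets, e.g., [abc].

Rule 1 Intervocalic Voicing: [ukilakoz] → [ugilagoz]
Rule 2 Initial Consonant Epenthesis: [ugilagoz] → [tugilagoz]
Rule 3 Initial Cluster Simplification: no change — [tugilagoz]

[tugilagoz]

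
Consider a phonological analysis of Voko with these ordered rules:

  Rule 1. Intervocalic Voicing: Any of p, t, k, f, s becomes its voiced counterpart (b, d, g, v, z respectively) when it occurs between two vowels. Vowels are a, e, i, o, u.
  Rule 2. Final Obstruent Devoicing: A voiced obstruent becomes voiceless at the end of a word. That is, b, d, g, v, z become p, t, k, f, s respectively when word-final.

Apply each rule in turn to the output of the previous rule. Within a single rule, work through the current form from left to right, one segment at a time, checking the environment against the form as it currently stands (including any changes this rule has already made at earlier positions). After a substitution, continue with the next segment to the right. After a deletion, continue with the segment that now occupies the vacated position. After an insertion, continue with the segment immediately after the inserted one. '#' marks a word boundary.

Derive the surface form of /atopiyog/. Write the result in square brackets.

Rule 1 Intervocalic Voicing: [atopiyog] → [adobiyog]
Rule 2 Final Obstruent Devoicing: [adobiyog] → [adobiyok]

[adobiyok]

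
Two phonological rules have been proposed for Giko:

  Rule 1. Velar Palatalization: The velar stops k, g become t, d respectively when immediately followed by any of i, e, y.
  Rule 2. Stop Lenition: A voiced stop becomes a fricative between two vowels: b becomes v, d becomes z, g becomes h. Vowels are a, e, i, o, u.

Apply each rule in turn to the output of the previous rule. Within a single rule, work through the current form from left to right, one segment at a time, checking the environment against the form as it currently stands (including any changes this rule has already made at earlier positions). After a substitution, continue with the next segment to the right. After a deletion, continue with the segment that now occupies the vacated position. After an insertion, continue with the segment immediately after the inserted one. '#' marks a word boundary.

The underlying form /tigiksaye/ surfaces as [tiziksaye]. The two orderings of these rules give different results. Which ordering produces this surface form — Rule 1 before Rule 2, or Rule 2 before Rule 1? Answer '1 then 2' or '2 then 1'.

1 then 2

Order 1 then 2:
  1 Velar Palatalization: [tigiksaye] → [tidiksaye]
  2 Stop Lenition: [tidiksaye] → [tiziksaye]
  result: [tiziksaye]
Order 2 then 1:
  2 Stop Lenition: [tigiksaye] → [tihiksaye]
  1 Velar Palatalization: no change — [tihiksaye]
  result: [tihiksaye]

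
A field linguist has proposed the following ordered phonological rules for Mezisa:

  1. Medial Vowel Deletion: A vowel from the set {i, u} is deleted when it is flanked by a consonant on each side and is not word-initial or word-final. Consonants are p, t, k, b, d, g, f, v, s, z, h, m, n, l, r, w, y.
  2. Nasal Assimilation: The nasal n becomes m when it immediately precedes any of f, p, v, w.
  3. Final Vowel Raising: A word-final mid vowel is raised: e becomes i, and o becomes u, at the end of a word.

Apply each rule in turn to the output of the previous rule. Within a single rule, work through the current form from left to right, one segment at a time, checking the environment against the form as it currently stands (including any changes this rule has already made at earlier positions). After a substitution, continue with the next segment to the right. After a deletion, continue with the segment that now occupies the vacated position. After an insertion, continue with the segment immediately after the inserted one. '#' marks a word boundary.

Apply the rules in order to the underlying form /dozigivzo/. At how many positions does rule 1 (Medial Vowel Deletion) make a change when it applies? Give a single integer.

2

1 Medial Vowel Deletion: [dozigivzo] → [dozgvzo]
2 Nasal Assimilation: no change — [dozgvzo]
3 Final Vowel Raising: [dozgvzo] → [dozgvzu]
Rule 1 changed 2 position(s).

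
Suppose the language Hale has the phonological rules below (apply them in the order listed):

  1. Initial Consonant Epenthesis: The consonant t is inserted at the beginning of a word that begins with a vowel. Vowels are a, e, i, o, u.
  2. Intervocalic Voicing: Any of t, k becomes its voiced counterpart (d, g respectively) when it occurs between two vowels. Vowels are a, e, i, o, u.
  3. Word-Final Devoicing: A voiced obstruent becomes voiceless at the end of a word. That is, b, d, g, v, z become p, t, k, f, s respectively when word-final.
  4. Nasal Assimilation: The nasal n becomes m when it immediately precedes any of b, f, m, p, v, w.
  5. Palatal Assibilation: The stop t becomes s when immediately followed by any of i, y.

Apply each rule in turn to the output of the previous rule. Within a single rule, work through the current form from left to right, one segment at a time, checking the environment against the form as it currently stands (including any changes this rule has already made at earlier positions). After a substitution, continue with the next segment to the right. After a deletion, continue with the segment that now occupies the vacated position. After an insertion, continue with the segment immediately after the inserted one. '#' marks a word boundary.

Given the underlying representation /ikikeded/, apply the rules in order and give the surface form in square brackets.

1 Initial Consonant Epenthesis: [ikikeded] → [tikikeded]
2 Intervocalic Voicing: [tikikeded] → [tigigeded]
3 Word-Final Devoicing: [tigigeded] → [tigigedet]
4 Nasal Assimilation: no change — [tigigedet]
5 Palatal Assibilation: [tigigedet] → [sigigedet]

[sigigedet]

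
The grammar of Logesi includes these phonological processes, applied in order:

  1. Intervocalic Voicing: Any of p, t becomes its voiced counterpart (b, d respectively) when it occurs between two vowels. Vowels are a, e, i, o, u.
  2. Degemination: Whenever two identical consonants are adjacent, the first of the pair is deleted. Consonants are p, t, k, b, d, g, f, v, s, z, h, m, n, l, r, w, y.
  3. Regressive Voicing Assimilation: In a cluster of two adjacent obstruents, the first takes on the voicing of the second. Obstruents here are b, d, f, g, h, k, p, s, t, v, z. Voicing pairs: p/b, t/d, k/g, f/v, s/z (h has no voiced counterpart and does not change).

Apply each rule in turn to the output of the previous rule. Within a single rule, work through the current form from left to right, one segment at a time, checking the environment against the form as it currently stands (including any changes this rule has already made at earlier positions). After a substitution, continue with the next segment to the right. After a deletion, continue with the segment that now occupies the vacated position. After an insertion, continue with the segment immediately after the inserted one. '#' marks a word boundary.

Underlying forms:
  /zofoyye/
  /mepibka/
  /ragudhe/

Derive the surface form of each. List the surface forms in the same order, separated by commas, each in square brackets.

/zofoyye/:
  1 Intervocalic Voicing: no change — [zofoyye]
  2 Degemination: [zofoyye] → [zofoye]
  3 Regressive Voicing Assimilation: no change — [zofoye]
/mepibka/:
  1 Intervocalic Voicing: [mepibka] → [mebibka]
  2 Degemination: no change — [mebibka]
  3 Regressive Voicing Assimilation: [mebibka] → [mebipka]
/ragudhe/:
  1 Intervocalic Voicing: no change — [ragudhe]
  2 Degemination: no change — [ragudhe]
  3 Regressive Voicing Assimilation: [ragudhe] → [raguthe]

[zofoye], [mebipka], [raguthe]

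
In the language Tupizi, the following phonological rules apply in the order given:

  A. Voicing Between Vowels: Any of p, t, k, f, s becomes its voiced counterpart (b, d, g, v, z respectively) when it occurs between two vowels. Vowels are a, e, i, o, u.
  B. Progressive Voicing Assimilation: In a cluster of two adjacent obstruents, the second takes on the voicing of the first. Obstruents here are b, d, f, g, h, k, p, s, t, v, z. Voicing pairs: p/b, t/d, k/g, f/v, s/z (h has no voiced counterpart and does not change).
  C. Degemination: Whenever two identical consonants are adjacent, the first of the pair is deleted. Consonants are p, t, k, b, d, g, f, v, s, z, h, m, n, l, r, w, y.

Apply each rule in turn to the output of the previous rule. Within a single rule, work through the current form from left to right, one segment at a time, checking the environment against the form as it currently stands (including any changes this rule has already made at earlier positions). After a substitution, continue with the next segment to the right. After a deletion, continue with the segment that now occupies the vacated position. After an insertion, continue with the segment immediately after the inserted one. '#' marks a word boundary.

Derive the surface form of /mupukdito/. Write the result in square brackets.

[mubuktido]

A Voicing Between Vowels: [mupukdito] → [mubukdido]
B Progressive Voicing Assimilation: [mubukdido] → [mubuktido]
C Degemination: no change — [mubuktido]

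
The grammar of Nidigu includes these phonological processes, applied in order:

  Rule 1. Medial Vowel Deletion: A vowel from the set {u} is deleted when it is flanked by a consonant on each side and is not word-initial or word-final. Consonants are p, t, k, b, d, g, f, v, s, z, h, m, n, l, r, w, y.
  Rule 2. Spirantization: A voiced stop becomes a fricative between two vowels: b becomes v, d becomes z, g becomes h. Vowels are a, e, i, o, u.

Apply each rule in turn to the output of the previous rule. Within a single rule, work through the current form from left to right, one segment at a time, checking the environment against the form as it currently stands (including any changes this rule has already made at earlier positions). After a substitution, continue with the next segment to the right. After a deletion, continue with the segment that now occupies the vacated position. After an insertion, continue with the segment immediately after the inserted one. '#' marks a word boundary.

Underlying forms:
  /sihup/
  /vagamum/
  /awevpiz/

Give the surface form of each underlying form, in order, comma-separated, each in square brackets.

/sihup/:
  Rule 1 Medial Vowel Deletion: [sihup] → [sihp]
  Rule 2 Spirantization: no change — [sihp]
/vagamum/:
  Rule 1 Medial Vowel Deletion: [vagamum] → [vagamm]
  Rule 2 Spirantization: [vagamm] → [vahamm]
/awevpiz/:
  Rule 1 Medial Vowel Deletion: no change — [awevpiz]
  Rule 2 Spirantization: no change — [awevpiz]

[sihp], [vahamm], [awevpiz]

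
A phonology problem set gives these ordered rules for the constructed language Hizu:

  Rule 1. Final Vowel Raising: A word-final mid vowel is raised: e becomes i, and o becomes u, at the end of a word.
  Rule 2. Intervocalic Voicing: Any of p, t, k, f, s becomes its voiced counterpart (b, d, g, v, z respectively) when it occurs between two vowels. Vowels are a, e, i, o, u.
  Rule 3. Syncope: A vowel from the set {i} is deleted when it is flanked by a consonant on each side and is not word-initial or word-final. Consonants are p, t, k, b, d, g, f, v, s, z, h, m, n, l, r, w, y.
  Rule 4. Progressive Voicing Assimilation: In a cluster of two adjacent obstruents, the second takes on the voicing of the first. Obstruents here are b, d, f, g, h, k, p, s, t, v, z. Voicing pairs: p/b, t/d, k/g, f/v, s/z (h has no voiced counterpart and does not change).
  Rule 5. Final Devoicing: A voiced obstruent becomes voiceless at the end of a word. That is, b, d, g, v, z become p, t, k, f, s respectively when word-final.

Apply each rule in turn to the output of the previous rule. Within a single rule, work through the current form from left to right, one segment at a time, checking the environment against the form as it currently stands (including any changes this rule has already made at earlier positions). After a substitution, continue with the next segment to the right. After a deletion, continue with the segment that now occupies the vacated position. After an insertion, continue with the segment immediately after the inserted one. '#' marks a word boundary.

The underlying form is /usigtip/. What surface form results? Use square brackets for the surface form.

[uzgdp]

Rule 1 Final Vowel Raising: no change — [usigtip]
Rule 2 Intervocalic Voicing: [usigtip] → [uzigtip]
Rule 3 Syncope: [uzigtip] → [uzgtp]
Rule 4 Progressive Voicing Assimilation: [uzgtp] → [uzgdb]
Rule 5 Final Devoicing: [uzgdb] → [uzgdp]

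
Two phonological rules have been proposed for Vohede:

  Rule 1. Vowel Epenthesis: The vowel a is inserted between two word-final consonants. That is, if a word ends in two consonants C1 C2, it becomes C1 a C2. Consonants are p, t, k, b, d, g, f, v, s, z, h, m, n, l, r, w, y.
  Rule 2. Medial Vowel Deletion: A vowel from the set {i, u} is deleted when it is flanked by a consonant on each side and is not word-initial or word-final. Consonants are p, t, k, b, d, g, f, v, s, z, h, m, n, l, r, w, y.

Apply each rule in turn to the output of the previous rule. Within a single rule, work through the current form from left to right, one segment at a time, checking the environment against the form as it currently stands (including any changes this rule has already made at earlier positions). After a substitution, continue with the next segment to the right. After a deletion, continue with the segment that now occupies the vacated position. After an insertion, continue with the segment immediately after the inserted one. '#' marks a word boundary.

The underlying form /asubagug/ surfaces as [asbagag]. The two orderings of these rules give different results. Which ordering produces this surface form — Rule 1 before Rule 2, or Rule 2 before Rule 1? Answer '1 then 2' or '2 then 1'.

2 then 1

Order 1 then 2:
  1 Vowel Epenthesis: no change — [asubagug]
  2 Medial Vowel Deletion: [asubagug] → [asbagg]
  result: [asbagg]
Order 2 then 1:
  2 Medial Vowel Deletion: [asubagug] → [asbagg]
  1 Vowel Epenthesis: [asbagg] → [asbagag]
  result: [asbagag]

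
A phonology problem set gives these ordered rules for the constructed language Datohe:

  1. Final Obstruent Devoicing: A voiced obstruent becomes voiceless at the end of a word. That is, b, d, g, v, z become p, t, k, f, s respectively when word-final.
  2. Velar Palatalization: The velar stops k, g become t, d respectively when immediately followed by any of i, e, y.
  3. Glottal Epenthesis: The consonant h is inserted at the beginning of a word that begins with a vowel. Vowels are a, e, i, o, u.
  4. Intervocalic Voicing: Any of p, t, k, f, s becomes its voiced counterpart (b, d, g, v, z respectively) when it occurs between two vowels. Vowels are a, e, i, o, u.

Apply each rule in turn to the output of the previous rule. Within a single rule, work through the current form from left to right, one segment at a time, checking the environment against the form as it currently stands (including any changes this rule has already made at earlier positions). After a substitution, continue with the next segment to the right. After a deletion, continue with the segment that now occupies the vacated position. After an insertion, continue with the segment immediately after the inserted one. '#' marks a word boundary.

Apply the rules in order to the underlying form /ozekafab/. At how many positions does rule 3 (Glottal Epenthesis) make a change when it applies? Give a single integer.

1 Final Obstruent Devoicing: [ozekafab] → [ozekafap]
2 Velar Palatalization: no change — [ozekafap]
3 Glottal Epenthesis: [ozekafap] → [hozekafap]
4 Intervocalic Voicing: [hozekafap] → [hozegavap]
Rule 3 changed 1 position(s).

1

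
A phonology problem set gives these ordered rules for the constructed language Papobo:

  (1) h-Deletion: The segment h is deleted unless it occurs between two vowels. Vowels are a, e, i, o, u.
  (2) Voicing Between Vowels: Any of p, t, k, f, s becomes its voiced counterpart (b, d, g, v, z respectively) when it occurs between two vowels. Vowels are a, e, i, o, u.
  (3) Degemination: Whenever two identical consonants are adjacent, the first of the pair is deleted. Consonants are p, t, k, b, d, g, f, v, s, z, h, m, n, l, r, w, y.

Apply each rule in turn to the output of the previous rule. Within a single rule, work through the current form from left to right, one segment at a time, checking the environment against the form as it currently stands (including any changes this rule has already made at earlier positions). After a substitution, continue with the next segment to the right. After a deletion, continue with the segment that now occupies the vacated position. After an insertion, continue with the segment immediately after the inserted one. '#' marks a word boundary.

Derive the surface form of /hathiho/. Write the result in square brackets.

(1) h-Deletion: [hathiho] → [atiho]
(2) Voicing Between Vowels: [atiho] → [adiho]
(3) Degemination: no change — [adiho]

[adiho]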